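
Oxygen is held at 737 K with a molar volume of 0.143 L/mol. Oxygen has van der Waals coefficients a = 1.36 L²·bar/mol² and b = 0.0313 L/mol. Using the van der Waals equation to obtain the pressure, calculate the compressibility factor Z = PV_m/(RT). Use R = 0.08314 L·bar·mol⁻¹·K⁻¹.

Z ≈ 1.125

P = RT/(V_m − b) − a/V_m² = (0.08314)(737)/(0.143 − 0.0313) − 1.36/(0.143)²
  = 61.274/0.11170 − 66.507 = 548.56 − 66.507 = 482.05 bar
Z = PV_m/(RT) = (482.05)(0.143)/((0.08314)(737)) = 68.933/61.274 = 1.125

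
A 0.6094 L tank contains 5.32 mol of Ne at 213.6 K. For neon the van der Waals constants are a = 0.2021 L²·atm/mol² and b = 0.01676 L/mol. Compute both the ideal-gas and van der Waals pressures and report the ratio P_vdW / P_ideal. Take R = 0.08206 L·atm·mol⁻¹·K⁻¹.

P_vdW / P_ideal ≈ 1.071

Ideal: P_ideal = nRT/V = (5.32)(0.08206)(213.6)/0.6094 = 153.018 atm
vdW: P = nRT/(V − nb) − a n²/V² = 93.2490/0.520237 − 5.71992/0.371368 = 179.243 − 15.4023 = 163.841 atm
Ratio = 163.841/153.018 = 1.071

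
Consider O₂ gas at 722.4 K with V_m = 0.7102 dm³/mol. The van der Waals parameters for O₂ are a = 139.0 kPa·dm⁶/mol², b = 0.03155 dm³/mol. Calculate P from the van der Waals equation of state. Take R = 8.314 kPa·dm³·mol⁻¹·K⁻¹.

P ≈ 8574 kPa

P = RT/(V_m − b) − a/V_m²
RT/(V_m − b) = (8.314)(722.4)/(0.7102 − 0.03155) = 6006.0/0.67865 = 8849.9 kPa
a/V_m² = 139.0/(0.7102)² = 275.58 kPa
P = 8849.9 − 275.58 = 8574 kPa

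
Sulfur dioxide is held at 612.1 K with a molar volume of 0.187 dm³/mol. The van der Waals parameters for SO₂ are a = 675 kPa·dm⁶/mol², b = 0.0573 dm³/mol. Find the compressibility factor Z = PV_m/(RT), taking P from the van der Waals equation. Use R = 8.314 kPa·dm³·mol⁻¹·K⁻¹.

Z ≈ 0.7325

P = RT/(V_m − b) − a/V_m² = (8.314)(612.1)/(0.187 − 0.0573) − 675/(0.187)²
  = 5089.0/0.12970 − 19303 = 39237 − 19303 = 19934 kPa
Z = PV_m/(RT) = (19934)(0.187)/((8.314)(612.1)) = 3727.7/5089.0 = 0.7325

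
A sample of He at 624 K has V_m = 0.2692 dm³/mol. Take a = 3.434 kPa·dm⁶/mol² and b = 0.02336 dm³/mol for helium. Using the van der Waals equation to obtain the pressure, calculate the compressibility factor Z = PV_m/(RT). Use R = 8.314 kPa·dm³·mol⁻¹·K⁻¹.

P = RT/(V_m − b) − a/V_m² = (8.314)(624)/(0.2692 − 0.02336) − 3.434/(0.2692)²
  = 5187.9/0.24584 − 47.386 = 21103 − 47.386 = 21056 kPa
Z = PV_m/(RT) = (21056)(0.2692)/((8.314)(624)) = 5668.3/5187.9 = 1.093

Z ≈ 1.093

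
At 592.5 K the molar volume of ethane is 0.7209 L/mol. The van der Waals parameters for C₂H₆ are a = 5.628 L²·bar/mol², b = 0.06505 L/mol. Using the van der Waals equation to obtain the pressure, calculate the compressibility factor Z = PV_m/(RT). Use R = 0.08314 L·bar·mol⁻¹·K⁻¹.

P = RT/(V_m − b) − a/V_m² = (0.08314)(592.5)/(0.7209 − 0.06505) − 5.628/(0.7209)²
  = 49.260/0.65585 − 10.829 = 75.109 − 10.829 = 64.280 bar
Z = PV_m/(RT) = (64.280)(0.7209)/((0.08314)(592.5)) = 46.339/49.260 = 0.9407

Z ≈ 0.9407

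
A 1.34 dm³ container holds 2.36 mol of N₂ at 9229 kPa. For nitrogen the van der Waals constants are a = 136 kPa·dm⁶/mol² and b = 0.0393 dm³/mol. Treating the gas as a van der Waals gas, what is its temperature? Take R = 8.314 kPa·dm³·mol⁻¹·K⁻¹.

T = (P + a n²/V²)(V − nb)/(nR)
P + a n²/V² = 9229 + (136)(2.36)²/(1.34)² = 9650.8 kPa
V − nb = 1.34 − (2.36)(0.0393) = 1.2473 dm³
T = (9650.8)(1.2473)/((2.36)(8.314)) = 613.5 K

T ≈ 613.5 K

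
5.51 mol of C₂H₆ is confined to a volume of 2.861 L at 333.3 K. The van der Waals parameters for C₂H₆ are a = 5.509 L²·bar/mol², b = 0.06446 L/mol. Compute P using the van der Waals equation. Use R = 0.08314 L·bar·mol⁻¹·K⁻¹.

P ≈ 40.50 bar

P = nRT/(V − nb) − a n²/V²
nRT/(V − nb) = (5.51)(0.08314)(333.3)/(2.861 − 5.51×0.06446) = 152.69/2.5058 = 60.935 bar
a n²/V² = (5.509)(5.51)²/(2.861)² = 20.433 bar
P = 60.935 − 20.433 = 40.50 bar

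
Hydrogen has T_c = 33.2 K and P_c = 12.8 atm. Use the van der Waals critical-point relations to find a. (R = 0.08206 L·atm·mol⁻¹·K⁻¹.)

From T_c = 8a/(27Rb) and P_c = a/(27b²): a = 27 R² T_c²/(64 P_c).
a = 27×(0.08206)²×(33.2)²/(64×12.8) = 200.40/819.20 = 0.2446 L²·atm/mol²

a ≈ 0.2446 L²·atm/mol²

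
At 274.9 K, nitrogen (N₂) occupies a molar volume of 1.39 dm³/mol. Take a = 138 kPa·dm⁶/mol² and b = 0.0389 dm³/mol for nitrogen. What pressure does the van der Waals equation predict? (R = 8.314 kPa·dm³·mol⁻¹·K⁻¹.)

P = RT/(V_m − b) − a/V_m²
RT/(V_m − b) = (8.314)(274.9)/(1.39 − 0.0389) = 2285.5/1.3511 = 1691.6 kPa
a/V_m² = 138/(1.39)² = 71.425 kPa
P = 1691.6 − 71.425 = 1620 kPa

P ≈ 1620 kPa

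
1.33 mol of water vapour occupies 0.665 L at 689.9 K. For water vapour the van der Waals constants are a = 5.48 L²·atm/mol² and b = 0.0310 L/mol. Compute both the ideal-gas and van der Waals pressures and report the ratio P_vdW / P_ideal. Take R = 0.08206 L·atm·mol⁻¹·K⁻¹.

P_vdW / P_ideal ≈ 0.8725

Ideal: P_ideal = nRT/V = (1.33)(0.08206)(689.9)/0.665 = 113.226 atm
vdW: P = nRT/(V − nb) − a n²/V² = 75.2955/0.623770 − 9.69357/0.442225 = 120.710 − 21.9200 = 98.790 atm
Ratio = 98.790/113.226 = 0.8725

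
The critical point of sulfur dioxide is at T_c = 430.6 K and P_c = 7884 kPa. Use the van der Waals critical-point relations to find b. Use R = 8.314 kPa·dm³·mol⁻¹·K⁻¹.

b ≈ 0.05676 dm³/mol

From T_c = 8a/(27Rb) and P_c = a/(27b²): b = R T_c/(8 P_c).
b = (8.314)(430.6)/(8×7884) = 3580.0/63072 = 0.05676 dm³/mol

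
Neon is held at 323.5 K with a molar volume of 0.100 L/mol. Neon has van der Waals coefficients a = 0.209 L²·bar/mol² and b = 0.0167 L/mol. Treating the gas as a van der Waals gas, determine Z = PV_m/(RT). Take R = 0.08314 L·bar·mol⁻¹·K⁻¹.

Z ≈ 1.123

P = RT/(V_m − b) − a/V_m² = (0.08314)(323.5)/(0.100 − 0.0167) − 0.209/(0.100)²
  = 26.896/0.083300 − 20.900 = 322.88 − 20.900 = 301.98 bar
Z = PV_m/(RT) = (301.98)(0.100)/((0.08314)(323.5)) = 30.198/26.896 = 1.123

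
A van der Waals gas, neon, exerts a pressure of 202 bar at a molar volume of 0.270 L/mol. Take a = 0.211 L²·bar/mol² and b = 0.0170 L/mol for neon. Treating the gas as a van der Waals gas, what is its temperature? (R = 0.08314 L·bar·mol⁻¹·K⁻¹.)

T ≈ 623.5 K

T = (P + a/V_m²)(V_m − b)/R
P + a/V_m² = 202 + 0.211/(0.270)² = 204.89 bar
V_m − b = 0.270 − 0.0170 = 0.25300 L/mol
T = (204.89)(0.25300)/0.08314 = 623.5 K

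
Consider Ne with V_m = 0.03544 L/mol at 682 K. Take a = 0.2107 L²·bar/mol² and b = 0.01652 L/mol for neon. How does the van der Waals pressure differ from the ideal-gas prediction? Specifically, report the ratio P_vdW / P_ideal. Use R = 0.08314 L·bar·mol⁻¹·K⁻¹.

Ideal: P_ideal = RT/V_m = (0.08314)(682)/0.03544 = 1599.93 bar
vdW: P = RT/(V_m − b) − a/V_m² = 56.7015/0.0189200 − 0.2107/0.00125599 = 2996.91 − 167.756 = 2829.15 bar
Ratio = 2829.15/1599.93 = 1.768

P_vdW / P_ideal ≈ 1.768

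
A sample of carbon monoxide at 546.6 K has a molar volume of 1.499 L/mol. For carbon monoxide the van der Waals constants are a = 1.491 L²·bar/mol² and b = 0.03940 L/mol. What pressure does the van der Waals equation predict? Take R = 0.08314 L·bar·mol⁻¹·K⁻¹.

P ≈ 30.47 bar

P = RT/(V_m − b) − a/V_m²
RT/(V_m − b) = (0.08314)(546.6)/(1.499 − 0.03940) = 45.444/1.4596 = 31.135 bar
a/V_m² = 1.491/(1.499)² = 0.66355 bar
P = 31.135 − 0.66355 = 30.47 bar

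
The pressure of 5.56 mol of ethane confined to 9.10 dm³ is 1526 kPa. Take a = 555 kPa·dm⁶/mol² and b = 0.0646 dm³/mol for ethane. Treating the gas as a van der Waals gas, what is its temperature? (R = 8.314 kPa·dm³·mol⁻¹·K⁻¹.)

T = (P + a n²/V²)(V − nb)/(nR)
P + a n²/V² = 1526 + (555)(5.56)²/(9.10)² = 1733.2 kPa
V − nb = 9.10 − (5.56)(0.0646) = 8.7408 dm³
T = (1733.2)(8.7408)/((5.56)(8.314)) = 327.7 K

T ≈ 327.7 K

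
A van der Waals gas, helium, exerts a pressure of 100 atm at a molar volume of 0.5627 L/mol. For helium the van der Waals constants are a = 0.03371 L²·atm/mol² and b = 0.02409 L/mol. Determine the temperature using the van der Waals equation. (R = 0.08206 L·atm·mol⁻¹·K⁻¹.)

T ≈ 657.1 K

T = (P + a/V_m²)(V_m − b)/R
P + a/V_m² = 100 + 0.03371/(0.5627)² = 100.11 atm
V_m − b = 0.5627 − 0.02409 = 0.53861 L/mol
T = (100.11)(0.53861)/0.08206 = 657.1 K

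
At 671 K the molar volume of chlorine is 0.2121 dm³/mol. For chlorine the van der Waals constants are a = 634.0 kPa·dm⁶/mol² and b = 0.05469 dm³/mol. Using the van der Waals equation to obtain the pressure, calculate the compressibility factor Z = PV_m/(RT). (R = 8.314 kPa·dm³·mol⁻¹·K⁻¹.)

Z ≈ 0.8116

P = RT/(V_m − b) − a/V_m² = (8.314)(671)/(0.2121 − 0.05469) − 634.0/(0.2121)²
  = 5578.7/0.15741 − 14093 = 35441 − 14093 = 21348 kPa
Z = PV_m/(RT) = (21348)(0.2121)/((8.314)(671)) = 4527.9/5578.7 = 0.8116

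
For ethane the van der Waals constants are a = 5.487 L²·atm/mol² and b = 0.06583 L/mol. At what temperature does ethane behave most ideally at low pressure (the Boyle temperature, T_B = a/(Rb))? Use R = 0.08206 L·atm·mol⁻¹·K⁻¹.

For a van der Waals gas the second virial coefficient B₂ = b − a/(RT) vanishes at T_B = a/(Rb).
T_B = 5.487/(0.08206×0.06583) = 5.487/0.0054020 = 1016 K

T_B ≈ 1016 K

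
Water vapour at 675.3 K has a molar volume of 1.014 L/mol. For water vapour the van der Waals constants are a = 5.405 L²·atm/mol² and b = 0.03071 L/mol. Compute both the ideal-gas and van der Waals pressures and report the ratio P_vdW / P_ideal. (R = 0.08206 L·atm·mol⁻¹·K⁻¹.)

Ideal: P_ideal = RT/V_m = (0.08206)(675.3)/1.014 = 54.6500 atm
vdW: P = RT/(V_m − b) − a/V_m² = 55.4151/0.983290 − 5.405/1.02820 = 56.3568 − 5.25676 = 51.1000 atm
Ratio = 51.1000/54.6500 = 0.9350

P_vdW / P_ideal ≈ 0.9350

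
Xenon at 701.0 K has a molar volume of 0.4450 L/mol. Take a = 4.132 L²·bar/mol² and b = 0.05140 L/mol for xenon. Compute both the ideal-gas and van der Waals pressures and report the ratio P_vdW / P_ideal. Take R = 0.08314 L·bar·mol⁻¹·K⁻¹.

Ideal: P_ideal = RT/V_m = (0.08314)(701.0)/0.4450 = 130.969 bar
vdW: P = RT/(V_m − b) − a/V_m² = 58.2811/0.393600 − 4.132/0.198025 = 148.072 − 20.8661 = 127.206 bar
Ratio = 127.206/130.969 = 0.9713

P_vdW / P_ideal ≈ 0.9713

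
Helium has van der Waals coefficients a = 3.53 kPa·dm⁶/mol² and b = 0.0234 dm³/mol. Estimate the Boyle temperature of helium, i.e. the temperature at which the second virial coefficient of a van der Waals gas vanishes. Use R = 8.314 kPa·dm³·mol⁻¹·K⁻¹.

For a van der Waals gas the second virial coefficient B₂ = b − a/(RT) vanishes at T_B = a/(Rb).
T_B = 3.53/(8.314×0.0234) = 3.53/0.19455 = 18.14 K

T_B ≈ 18.14 K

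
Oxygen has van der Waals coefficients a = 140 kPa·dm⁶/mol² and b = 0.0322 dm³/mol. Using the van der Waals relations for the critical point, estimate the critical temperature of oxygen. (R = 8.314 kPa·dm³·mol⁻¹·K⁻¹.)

T_c ≈ 154.9 K

For a van der Waals gas, T_c = 8a/(27Rb).
T_c = 8×140/(27×8.314×0.0322) = 1120.0/7.2282 = 154.9 K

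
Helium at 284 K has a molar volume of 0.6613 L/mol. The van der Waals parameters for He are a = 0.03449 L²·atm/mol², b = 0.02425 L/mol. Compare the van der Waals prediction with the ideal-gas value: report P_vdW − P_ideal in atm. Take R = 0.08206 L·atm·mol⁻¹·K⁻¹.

Ideal: P_ideal = RT/V_m = (0.08206)(284)/0.6613 = 35.2413 atm
vdW: P = RT/(V_m − b) − a/V_m² = 23.3050/0.637050 − 0.03449/0.437318 = 36.5827 − 0.0788671 = 36.5038 atm
ΔP = 36.5038 − 35.2413 = 1.263 atm

ΔP ≈ 1.263 atm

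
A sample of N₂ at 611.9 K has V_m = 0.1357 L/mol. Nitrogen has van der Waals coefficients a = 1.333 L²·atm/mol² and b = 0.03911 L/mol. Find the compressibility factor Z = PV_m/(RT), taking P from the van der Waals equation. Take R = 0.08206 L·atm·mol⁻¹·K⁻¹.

Z ≈ 1.209

P = RT/(V_m − b) − a/V_m² = (0.08206)(611.9)/(0.1357 − 0.03911) − 1.333/(0.1357)²
  = 50.213/0.096590 − 72.389 = 519.86 − 72.389 = 447.47 atm
Z = PV_m/(RT) = (447.47)(0.1357)/((0.08206)(611.9)) = 60.722/50.213 = 1.209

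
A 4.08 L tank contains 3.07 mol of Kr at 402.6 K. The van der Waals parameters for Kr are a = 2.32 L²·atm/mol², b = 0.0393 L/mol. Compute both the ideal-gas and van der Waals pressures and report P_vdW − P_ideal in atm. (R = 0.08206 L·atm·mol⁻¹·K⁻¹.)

ΔP ≈ -0.556 atm

Ideal: P_ideal = nRT/V = (3.07)(0.08206)(402.6)/4.08 = 24.8590 atm
vdW: P = nRT/(V − nb) − a n²/V² = 101.425/3.95935 − 21.8658/16.6464 = 25.6166 − 1.31355 = 24.3031 atm
ΔP = 24.3031 − 24.8590 = -0.556 atm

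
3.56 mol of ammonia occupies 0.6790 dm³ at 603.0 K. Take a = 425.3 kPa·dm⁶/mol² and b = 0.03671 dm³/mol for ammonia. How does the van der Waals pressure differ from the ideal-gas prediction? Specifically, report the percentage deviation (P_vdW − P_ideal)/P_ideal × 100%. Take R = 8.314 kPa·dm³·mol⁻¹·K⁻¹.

Ideal: P_ideal = nRT/V = (3.56)(8.314)(603.0)/0.6790 = 26285.0 kPa
vdW: P = nRT/(V − nb) − a n²/V² = 17847.5/0.548312 − 5390.08/0.461041 = 32549.9 − 11691.1 = 20858.8 kPa
% deviation = (20858.8 − 26285.0)/26285.0 × 100% = -20.64%

-20.64 %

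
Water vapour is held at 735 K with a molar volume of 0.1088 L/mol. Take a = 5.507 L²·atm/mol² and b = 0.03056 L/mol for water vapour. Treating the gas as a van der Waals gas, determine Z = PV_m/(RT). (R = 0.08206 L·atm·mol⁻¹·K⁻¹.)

P = RT/(V_m − b) − a/V_m² = (0.08206)(735)/(0.1088 − 0.03056) − 5.507/(0.1088)²
  = 60.314/0.078240 − 465.22 = 770.88 − 465.22 = 305.66 atm
Z = PV_m/(RT) = (305.66)(0.1088)/((0.08206)(735)) = 33.256/60.314 = 0.5514

Z ≈ 0.5514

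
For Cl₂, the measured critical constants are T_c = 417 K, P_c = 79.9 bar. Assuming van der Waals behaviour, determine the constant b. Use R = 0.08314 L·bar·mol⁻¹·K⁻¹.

From T_c = 8a/(27Rb) and P_c = a/(27b²): b = R T_c/(8 P_c).
b = (0.08314)(417)/(8×79.9) = 34.669/639.20 = 0.05424 L/mol

b ≈ 0.05424 L/mol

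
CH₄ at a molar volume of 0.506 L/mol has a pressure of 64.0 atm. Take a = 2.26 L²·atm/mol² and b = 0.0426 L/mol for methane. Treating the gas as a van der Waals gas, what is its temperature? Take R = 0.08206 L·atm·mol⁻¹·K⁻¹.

T ≈ 411.3 K

T = (P + a/V_m²)(V_m − b)/R
P + a/V_m² = 64.0 + 2.26/(0.506)² = 72.827 atm
V_m − b = 0.506 − 0.0426 = 0.46340 L/mol
T = (72.827)(0.46340)/0.08206 = 411.3 K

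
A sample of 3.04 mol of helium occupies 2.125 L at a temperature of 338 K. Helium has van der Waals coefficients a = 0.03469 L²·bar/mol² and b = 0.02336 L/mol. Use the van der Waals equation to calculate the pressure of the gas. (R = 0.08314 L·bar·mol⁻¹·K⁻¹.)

P ≈ 41.52 bar

P = nRT/(V − nb) − a n²/V²
nRT/(V − nb) = (3.04)(0.08314)(338)/(2.125 − 3.04×0.02336) = 85.428/2.0540 = 41.591 bar
a n²/V² = (0.03469)(3.04)²/(2.125)² = 0.070996 bar
P = 41.591 − 0.070996 = 41.52 bar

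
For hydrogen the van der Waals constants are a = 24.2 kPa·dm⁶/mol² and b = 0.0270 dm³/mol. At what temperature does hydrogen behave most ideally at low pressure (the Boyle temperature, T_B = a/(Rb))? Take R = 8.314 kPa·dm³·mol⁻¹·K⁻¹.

T_B ≈ 107.8 K

For a van der Waals gas the second virial coefficient B₂ = b − a/(RT) vanishes at T_B = a/(Rb).
T_B = 24.2/(8.314×0.0270) = 24.2/0.22448 = 107.8 K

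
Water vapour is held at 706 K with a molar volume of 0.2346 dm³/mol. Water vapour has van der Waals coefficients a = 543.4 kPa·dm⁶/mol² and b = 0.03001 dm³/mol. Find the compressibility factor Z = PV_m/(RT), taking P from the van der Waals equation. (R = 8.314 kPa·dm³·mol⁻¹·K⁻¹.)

Z ≈ 0.7521

P = RT/(V_m − b) − a/V_m² = (8.314)(706)/(0.2346 − 0.03001) − 543.4/(0.2346)²
  = 5869.7/0.20459 − 9873.3 = 28690 − 9873.3 = 18817 kPa
Z = PV_m/(RT) = (18817)(0.2346)/((8.314)(706)) = 4414.5/5869.7 = 0.7521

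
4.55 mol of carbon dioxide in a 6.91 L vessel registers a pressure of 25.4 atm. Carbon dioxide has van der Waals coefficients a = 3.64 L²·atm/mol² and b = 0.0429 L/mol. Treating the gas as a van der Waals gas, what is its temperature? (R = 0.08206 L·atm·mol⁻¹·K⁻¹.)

T ≈ 485.2 K

T = (P + a n²/V²)(V − nb)/(nR)
P + a n²/V² = 25.4 + (3.64)(4.55)²/(6.91)² = 26.978 atm
V − nb = 6.91 − (4.55)(0.0429) = 6.7148 L
T = (26.978)(6.7148)/((4.55)(0.08206)) = 485.2 K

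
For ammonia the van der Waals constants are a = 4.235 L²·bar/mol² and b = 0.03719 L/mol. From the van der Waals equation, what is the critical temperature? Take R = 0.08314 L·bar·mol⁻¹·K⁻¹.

T_c ≈ 405.8 K

For a van der Waals gas, T_c = 8a/(27Rb).
T_c = 8×4.235/(27×0.08314×0.03719) = 33.880/0.083483 = 405.8 K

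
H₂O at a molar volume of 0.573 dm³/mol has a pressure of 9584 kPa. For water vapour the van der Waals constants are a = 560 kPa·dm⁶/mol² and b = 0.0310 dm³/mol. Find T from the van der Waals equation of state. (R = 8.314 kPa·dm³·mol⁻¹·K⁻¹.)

T = (P + a/V_m²)(V_m − b)/R
P + a/V_m² = 9584 + 560/(0.573)² = 11290 kPa
V_m − b = 0.573 − 0.0310 = 0.54200 dm³/mol
T = (11290)(0.54200)/8.314 = 736.0 K

T ≈ 736.0 K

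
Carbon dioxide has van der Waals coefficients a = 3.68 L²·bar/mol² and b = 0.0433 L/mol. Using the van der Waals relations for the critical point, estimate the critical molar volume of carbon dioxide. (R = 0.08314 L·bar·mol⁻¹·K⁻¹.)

For a van der Waals gas, V_m,c = 3b.
V_m,c = 3×0.0433 = 0.1299 L/mol

V_m,c ≈ 0.1299 L/mol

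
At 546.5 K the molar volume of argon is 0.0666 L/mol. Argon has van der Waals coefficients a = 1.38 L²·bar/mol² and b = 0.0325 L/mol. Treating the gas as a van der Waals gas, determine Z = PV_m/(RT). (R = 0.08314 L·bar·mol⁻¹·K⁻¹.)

Z ≈ 1.497

P = RT/(V_m − b) − a/V_m² = (0.08314)(546.5)/(0.0666 − 0.0325) − 1.38/(0.0666)²
  = 45.436/0.034100 − 311.12 = 1332.4 − 311.12 = 1021.3 bar
Z = PV_m/(RT) = (1021.3)(0.0666)/((0.08314)(546.5)) = 68.019/45.436 = 1.497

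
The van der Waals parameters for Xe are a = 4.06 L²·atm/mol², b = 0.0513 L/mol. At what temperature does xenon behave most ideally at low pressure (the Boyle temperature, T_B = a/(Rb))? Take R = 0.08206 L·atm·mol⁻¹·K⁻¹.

T_B ≈ 964.4 K

For a van der Waals gas the second virial coefficient B₂ = b − a/(RT) vanishes at T_B = a/(Rb).
T_B = 4.06/(0.08206×0.0513) = 4.06/0.0042097 = 964.4 K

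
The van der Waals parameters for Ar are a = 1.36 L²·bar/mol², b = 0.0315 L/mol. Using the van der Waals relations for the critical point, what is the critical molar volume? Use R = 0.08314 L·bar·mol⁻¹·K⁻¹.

V_m,c ≈ 0.09450 L/mol

For a van der Waals gas, V_m,c = 3b.
V_m,c = 3×0.0315 = 0.09450 L/mol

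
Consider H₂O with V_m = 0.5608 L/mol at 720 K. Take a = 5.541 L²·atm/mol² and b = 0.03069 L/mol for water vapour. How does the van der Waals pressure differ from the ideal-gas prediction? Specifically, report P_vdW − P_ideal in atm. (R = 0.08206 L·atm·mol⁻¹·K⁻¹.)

Ideal: P_ideal = RT/V_m = (0.08206)(720)/0.5608 = 105.355 atm
vdW: P = RT/(V_m − b) − a/V_m² = 59.0832/0.530110 − 5.541/0.314497 = 111.455 − 17.6186 = 93.836 atm
ΔP = 93.836 − 105.355 = -11.52 atm

ΔP ≈ -11.52 atm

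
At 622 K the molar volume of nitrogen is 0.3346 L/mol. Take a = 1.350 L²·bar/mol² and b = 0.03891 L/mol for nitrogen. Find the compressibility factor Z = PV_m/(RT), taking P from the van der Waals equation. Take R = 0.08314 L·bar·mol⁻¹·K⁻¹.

P = RT/(V_m − b) − a/V_m² = (0.08314)(622)/(0.3346 − 0.03891) − 1.350/(0.3346)²
  = 51.713/0.29569 − 12.058 = 174.89 − 12.058 = 162.83 bar
Z = PV_m/(RT) = (162.83)(0.3346)/((0.08314)(622)) = 54.483/51.713 = 1.054

Z ≈ 1.054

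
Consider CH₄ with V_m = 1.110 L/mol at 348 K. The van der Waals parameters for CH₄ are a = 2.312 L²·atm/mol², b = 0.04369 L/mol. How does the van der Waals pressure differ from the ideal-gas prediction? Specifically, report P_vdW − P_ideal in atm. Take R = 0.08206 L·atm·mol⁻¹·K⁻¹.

ΔP ≈ -0.822 atm

Ideal: P_ideal = RT/V_m = (0.08206)(348)/1.110 = 25.7269 atm
vdW: P = RT/(V_m − b) − a/V_m² = 28.5569/1.06631 − 2.312/1.23210 = 26.7810 − 1.87647 = 24.9045 atm
ΔP = 24.9045 − 25.7269 = -0.822 atm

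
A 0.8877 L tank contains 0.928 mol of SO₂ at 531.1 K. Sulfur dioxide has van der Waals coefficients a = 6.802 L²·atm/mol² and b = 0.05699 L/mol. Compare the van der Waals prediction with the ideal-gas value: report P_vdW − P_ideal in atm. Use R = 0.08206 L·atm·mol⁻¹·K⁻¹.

ΔP ≈ -4.547 atm

Ideal: P_ideal = nRT/V = (0.928)(0.08206)(531.1)/0.8877 = 45.5606 atm
vdW: P = nRT/(V − nb) − a n²/V² = 40.4442/0.834813 − 5.85777/0.788011 = 48.4470 − 7.43361 = 41.0134 atm
ΔP = 41.0134 − 45.5606 = -4.547 atm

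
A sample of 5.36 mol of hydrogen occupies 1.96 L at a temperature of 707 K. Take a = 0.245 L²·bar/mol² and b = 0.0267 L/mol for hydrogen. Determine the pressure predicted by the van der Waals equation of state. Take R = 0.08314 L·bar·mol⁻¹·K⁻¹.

P ≈ 171.6 bar

P = nRT/(V − nb) − a n²/V²
nRT/(V − nb) = (5.36)(0.08314)(707)/(1.96 − 5.36×0.0267) = 315.06/1.8169 = 173.41 bar
a n²/V² = (0.245)(5.36)²/(1.96)² = 1.8322 bar
P = 173.41 − 1.8322 = 171.6 bar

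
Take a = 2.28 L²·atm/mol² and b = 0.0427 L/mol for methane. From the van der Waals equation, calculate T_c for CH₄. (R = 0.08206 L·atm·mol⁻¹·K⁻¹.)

For a van der Waals gas, T_c = 8a/(27Rb).
T_c = 8×2.28/(27×0.08206×0.0427) = 18.240/0.094607 = 192.8 K

T_c ≈ 192.8 K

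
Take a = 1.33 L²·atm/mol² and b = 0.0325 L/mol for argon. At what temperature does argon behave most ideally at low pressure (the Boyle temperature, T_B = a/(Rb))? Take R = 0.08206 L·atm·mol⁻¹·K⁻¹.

For a van der Waals gas the second virial coefficient B₂ = b − a/(RT) vanishes at T_B = a/(Rb).
T_B = 1.33/(0.08206×0.0325) = 1.33/0.0026670 = 498.7 K

T_B ≈ 498.7 K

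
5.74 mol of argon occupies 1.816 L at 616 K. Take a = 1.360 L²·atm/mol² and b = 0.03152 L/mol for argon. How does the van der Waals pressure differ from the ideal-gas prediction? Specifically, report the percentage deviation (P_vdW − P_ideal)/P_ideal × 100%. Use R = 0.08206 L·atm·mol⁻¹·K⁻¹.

Ideal: P_ideal = nRT/V = (5.74)(0.08206)(616)/1.816 = 159.775 atm
vdW: P = nRT/(V − nb) − a n²/V² = 290.151/1.63508 − 44.8087/3.29786 = 177.454 − 13.5872 = 163.867 atm
% deviation = (163.867 − 159.775)/159.775 × 100% = 2.56%

2.56 %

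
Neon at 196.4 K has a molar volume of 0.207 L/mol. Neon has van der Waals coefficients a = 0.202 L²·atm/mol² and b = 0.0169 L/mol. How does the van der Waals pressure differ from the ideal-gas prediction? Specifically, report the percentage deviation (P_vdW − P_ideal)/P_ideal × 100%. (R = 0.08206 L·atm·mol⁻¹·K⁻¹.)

2.84 %

Ideal: P_ideal = RT/V_m = (0.08206)(196.4)/0.207 = 77.8579 atm
vdW: P = RT/(V_m − b) − a/V_m² = 16.1166/0.190100 − 0.202/0.0428490 = 84.7796 − 4.71423 = 80.0654 atm
% deviation = (80.0654 − 77.8579)/77.8579 × 100% = 2.84%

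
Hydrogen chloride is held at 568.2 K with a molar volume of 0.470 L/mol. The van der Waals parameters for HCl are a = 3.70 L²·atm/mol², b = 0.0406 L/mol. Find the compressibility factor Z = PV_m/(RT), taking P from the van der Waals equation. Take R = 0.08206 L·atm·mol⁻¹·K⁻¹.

Z ≈ 0.9257

P = RT/(V_m − b) − a/V_m² = (0.08206)(568.2)/(0.470 − 0.0406) − 3.70/(0.470)²
  = 46.626/0.42940 − 16.750 = 108.58 − 16.750 = 91.83 atm
Z = PV_m/(RT) = (91.83)(0.470)/((0.08206)(568.2)) = 43.160/46.626 = 0.9257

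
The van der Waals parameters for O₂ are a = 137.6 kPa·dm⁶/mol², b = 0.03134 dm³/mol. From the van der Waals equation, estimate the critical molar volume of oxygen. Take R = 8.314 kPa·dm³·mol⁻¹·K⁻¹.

For a van der Waals gas, V_m,c = 3b.
V_m,c = 3×0.03134 = 0.09402 dm³/mol

V_m,c ≈ 0.09402 dm³/mol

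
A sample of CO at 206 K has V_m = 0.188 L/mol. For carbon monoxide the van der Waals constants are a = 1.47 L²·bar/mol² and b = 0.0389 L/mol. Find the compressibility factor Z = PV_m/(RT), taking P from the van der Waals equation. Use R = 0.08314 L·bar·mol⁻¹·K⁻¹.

Z ≈ 0.8044

P = RT/(V_m − b) − a/V_m² = (0.08314)(206)/(0.188 − 0.0389) − 1.47/(0.188)²
  = 17.127/0.14910 − 41.591 = 114.87 − 41.591 = 73.28 bar
Z = PV_m/(RT) = (73.28)(0.188)/((0.08314)(206)) = 13.777/17.127 = 0.8044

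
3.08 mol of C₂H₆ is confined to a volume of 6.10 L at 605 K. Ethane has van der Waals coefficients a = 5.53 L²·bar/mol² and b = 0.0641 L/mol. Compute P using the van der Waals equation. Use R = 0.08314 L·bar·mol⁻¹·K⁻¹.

P ≈ 24.84 bar

P = nRT/(V − nb) − a n²/V²
nRT/(V − nb) = (3.08)(0.08314)(605)/(6.10 − 3.08×0.0641) = 154.92/5.9026 = 26.246 bar
a n²/V² = (5.53)(3.08)²/(6.10)² = 1.4098 bar
P = 26.246 − 1.4098 = 24.84 bar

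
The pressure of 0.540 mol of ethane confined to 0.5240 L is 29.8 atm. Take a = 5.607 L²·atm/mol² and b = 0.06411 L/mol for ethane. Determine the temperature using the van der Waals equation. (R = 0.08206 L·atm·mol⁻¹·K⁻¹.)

T = (P + a n²/V²)(V − nb)/(nR)
P + a n²/V² = 29.8 + (5.607)(0.540)²/(0.5240)² = 35.755 atm
V − nb = 0.5240 − (0.540)(0.06411) = 0.48938 L
T = (35.755)(0.48938)/((0.540)(0.08206)) = 394.9 K

T ≈ 394.9 K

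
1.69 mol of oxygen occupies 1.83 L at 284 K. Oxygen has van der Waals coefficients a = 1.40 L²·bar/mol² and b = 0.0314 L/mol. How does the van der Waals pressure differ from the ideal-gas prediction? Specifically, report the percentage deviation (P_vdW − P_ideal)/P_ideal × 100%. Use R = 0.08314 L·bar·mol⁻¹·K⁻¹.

-2.49 %

Ideal: P_ideal = nRT/V = (1.69)(0.08314)(284)/1.83 = 21.8054 bar
vdW: P = nRT/(V − nb) − a n²/V² = 39.9039/1.77693 − 3.99854/3.34890 = 22.4567 − 1.19399 = 21.2627 bar
% deviation = (21.2627 − 21.8054)/21.8054 × 100% = -2.49%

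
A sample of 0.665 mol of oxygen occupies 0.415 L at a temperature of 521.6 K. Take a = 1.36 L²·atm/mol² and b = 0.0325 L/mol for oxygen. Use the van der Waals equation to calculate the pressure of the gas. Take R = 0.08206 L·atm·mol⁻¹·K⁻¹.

P ≈ 68.86 atm

P = nRT/(V − nb) − a n²/V²
nRT/(V − nb) = (0.665)(0.08206)(521.6)/(0.415 − 0.665×0.0325) = 28.464/0.39339 = 72.356 atm
a n²/V² = (1.36)(0.665)²/(0.415)² = 3.4921 atm
P = 72.356 − 3.4921 = 68.86 atm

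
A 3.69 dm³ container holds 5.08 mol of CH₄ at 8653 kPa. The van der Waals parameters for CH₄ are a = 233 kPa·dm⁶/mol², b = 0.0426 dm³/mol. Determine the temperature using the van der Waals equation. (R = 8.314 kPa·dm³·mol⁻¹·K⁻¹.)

T = (P + a n²/V²)(V − nb)/(nR)
P + a n²/V² = 8653 + (233)(5.08)²/(3.69)² = 9094.6 kPa
V − nb = 3.69 − (5.08)(0.0426) = 3.4736 dm³
T = (9094.6)(3.4736)/((5.08)(8.314)) = 748.0 K

T ≈ 748.0 K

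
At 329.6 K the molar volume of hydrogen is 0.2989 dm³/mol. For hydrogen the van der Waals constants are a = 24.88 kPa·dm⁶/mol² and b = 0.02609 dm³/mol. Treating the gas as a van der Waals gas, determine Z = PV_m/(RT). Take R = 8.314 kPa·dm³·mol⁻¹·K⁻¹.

P = RT/(V_m − b) − a/V_m² = (8.314)(329.6)/(0.2989 − 0.02609) − 24.88/(0.2989)²
  = 2740.3/0.27281 − 278.48 = 10045 − 278.48 = 9767 kPa
Z = PV_m/(RT) = (9767)(0.2989)/((8.314)(329.6)) = 2919.4/2740.3 = 1.065

Z ≈ 1.065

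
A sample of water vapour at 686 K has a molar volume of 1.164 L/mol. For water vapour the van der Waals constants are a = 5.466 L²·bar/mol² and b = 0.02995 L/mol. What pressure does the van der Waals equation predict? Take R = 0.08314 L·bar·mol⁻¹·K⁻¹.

P = RT/(V_m − b) − a/V_m²
RT/(V_m − b) = (0.08314)(686)/(1.164 − 0.02995) = 57.034/1.1341 = 50.290 bar
a/V_m² = 5.466/(1.164)² = 4.0343 bar
P = 50.290 − 4.0343 = 46.26 bar

P ≈ 46.26 bar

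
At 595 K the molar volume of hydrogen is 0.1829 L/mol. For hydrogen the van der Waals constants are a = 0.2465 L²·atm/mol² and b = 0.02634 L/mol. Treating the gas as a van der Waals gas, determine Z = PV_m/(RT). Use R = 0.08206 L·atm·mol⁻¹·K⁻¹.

P = RT/(V_m − b) − a/V_m² = (0.08206)(595)/(0.1829 − 0.02634) − 0.2465/(0.1829)²
  = 48.826/0.15656 − 7.3687 = 311.87 − 7.3687 = 304.50 atm
Z = PV_m/(RT) = (304.50)(0.1829)/((0.08206)(595)) = 55.693/48.826 = 1.141

Z ≈ 1.141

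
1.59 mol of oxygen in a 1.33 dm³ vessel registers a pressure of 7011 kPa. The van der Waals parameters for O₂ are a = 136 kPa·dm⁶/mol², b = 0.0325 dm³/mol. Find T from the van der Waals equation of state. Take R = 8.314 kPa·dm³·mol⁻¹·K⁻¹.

T ≈ 696.8 K

T = (P + a n²/V²)(V − nb)/(nR)
P + a n²/V² = 7011 + (136)(1.59)²/(1.33)² = 7205.4 kPa
V − nb = 1.33 − (1.59)(0.0325) = 1.2783 dm³
T = (7205.4)(1.2783)/((1.59)(8.314)) = 696.8 K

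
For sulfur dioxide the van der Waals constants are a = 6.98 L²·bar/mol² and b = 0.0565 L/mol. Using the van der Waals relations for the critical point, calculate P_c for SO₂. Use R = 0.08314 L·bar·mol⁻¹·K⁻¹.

P_c ≈ 80.98 bar

For a van der Waals gas, P_c = a/(27b²).
P_c = 6.98/(27×(0.0565)²) = 6.98/0.086191 = 80.98 bar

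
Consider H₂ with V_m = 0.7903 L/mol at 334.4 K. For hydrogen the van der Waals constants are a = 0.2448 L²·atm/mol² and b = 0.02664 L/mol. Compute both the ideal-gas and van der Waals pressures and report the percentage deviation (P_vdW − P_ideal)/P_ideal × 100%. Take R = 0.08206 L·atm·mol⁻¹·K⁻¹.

2.36 %

Ideal: P_ideal = RT/V_m = (0.08206)(334.4)/0.7903 = 34.7221 atm
vdW: P = RT/(V_m − b) − a/V_m² = 27.4409/0.763660 − 0.2448/0.624574 = 35.9334 − 0.391947 = 35.5415 atm
% deviation = (35.5415 − 34.7221)/34.7221 × 100% = 2.36%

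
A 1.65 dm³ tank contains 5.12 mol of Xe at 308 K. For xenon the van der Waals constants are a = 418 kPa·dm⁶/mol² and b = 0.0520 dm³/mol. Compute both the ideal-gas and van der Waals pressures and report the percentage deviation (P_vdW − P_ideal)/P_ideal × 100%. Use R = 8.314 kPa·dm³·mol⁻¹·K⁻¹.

-31.41 %

Ideal: P_ideal = nRT/V = (5.12)(8.314)(308)/1.65 = 7945.97 kPa
vdW: P = nRT/(V − nb) − a n²/V² = 13110.8/1.38376 − 10957.6/2.72250 = 9474.76 − 4024.83 = 5449.93 kPa
% deviation = (5449.93 − 7945.97)/7945.97 × 100% = -31.41%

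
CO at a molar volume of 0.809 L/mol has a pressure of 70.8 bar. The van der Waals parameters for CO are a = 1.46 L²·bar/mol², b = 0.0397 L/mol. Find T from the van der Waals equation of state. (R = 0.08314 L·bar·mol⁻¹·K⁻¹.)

T = (P + a/V_m²)(V_m − b)/R
P + a/V_m² = 70.8 + 1.46/(0.809)² = 73.031 bar
V_m − b = 0.809 − 0.0397 = 0.76930 L/mol
T = (73.031)(0.76930)/0.08314 = 675.8 K

T ≈ 675.8 K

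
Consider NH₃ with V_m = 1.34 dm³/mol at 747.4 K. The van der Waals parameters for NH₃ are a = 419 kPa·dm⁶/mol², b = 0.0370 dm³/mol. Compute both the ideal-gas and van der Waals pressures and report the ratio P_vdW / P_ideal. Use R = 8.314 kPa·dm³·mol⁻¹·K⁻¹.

Ideal: P_ideal = RT/V_m = (8.314)(747.4)/1.34 = 4637.23 kPa
vdW: P = RT/(V_m − b) − a/V_m² = 6213.88/1.30300 − 419/1.79560 = 4768.90 − 233.348 = 4535.55 kPa
Ratio = 4535.55/4637.23 = 0.9781

P_vdW / P_ideal ≈ 0.9781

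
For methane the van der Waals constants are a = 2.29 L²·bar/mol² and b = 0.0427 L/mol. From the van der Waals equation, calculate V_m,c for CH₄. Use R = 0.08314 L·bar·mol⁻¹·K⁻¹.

V_m,c ≈ 0.1281 L/mol

For a van der Waals gas, V_m,c = 3b.
V_m,c = 3×0.0427 = 0.1281 L/mol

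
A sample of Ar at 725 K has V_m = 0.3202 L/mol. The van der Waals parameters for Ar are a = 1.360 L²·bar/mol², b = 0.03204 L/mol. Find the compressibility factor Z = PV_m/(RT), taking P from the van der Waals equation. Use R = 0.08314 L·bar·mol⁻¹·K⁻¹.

P = RT/(V_m − b) − a/V_m² = (0.08314)(725)/(0.3202 − 0.03204) − 1.360/(0.3202)²
  = 60.277/0.28816 − 13.265 = 209.18 − 13.265 = 195.92 bar
Z = PV_m/(RT) = (195.92)(0.3202)/((0.08314)(725)) = 62.734/60.277 = 1.041

Z ≈ 1.041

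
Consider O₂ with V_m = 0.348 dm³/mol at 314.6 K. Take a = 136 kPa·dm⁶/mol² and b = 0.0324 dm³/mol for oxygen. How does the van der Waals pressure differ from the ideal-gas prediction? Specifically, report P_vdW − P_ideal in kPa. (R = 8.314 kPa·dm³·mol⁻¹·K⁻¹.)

Ideal: P_ideal = RT/V_m = (8.314)(314.6)/0.348 = 7516.05 kPa
vdW: P = RT/(V_m − b) − a/V_m² = 2615.58/0.315600 − 136/0.121104 = 8287.64 − 1123.00 = 7164.64 kPa
ΔP = 7164.64 − 7516.05 = -351.4 kPa

ΔP ≈ -351.4 kPa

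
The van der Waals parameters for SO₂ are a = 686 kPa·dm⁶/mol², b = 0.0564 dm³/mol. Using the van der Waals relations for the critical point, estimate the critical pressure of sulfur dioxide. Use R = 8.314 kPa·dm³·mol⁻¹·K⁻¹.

For a van der Waals gas, P_c = a/(27b²).
P_c = 686/(27×(0.0564)²) = 686/0.085886 = 7987 kPa

P_c ≈ 7987 kPa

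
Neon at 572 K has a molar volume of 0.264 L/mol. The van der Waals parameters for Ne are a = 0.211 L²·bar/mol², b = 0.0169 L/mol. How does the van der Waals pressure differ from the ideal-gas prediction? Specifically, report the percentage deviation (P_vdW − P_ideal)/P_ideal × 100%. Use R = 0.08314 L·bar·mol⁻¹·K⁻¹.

Ideal: P_ideal = RT/V_m = (0.08314)(572)/0.264 = 180.137 bar
vdW: P = RT/(V_m − b) − a/V_m² = 47.5561/0.247100 − 0.211/0.0696960 = 192.457 − 3.02743 = 189.430 bar
% deviation = (189.430 − 180.137)/180.137 × 100% = 5.16%

5.16 %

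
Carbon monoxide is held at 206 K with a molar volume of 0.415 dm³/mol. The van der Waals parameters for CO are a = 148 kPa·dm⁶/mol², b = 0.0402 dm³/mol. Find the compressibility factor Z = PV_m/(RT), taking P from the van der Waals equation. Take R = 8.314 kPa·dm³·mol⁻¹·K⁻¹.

P = RT/(V_m − b) − a/V_m² = (8.314)(206)/(0.415 − 0.0402) − 148/(0.415)²
  = 1712.7/0.37480 − 859.34 = 4569.6 − 859.34 = 3710.3 kPa
Z = PV_m/(RT) = (3710.3)(0.415)/((8.314)(206)) = 1539.8/1712.7 = 0.8990

Z ≈ 0.8990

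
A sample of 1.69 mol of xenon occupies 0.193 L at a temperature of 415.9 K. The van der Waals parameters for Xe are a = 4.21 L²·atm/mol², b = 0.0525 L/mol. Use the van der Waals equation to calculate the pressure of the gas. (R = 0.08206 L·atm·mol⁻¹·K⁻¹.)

P = nRT/(V − nb) − a n²/V²
nRT/(V − nb) = (1.69)(0.08206)(415.9)/(0.193 − 1.69×0.0525) = 57.678/0.10428 = 553.11 atm
a n²/V² = (4.21)(1.69)²/(0.193)² = 322.81 atm
P = 553.11 − 322.81 = 230.3 atm

P ≈ 230.3 atm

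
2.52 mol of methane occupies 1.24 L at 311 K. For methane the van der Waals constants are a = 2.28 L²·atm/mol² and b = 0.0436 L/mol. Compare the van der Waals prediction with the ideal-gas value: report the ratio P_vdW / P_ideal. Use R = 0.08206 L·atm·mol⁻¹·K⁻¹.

P_vdW / P_ideal ≈ 0.9157

Ideal: P_ideal = nRT/V = (2.52)(0.08206)(311)/1.24 = 51.8646 atm
vdW: P = nRT/(V − nb) − a n²/V² = 64.3121/1.13013 − 14.4789/1.53760 = 56.9068 − 9.41656 = 47.4902 atm
Ratio = 47.4902/51.8646 = 0.9157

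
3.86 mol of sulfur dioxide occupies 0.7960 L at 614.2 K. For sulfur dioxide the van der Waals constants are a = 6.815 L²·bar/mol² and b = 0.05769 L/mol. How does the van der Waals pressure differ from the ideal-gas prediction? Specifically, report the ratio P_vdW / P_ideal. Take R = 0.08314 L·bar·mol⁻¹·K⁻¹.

Ideal: P_ideal = nRT/V = (3.86)(0.08314)(614.2)/0.7960 = 247.625 bar
vdW: P = nRT/(V − nb) − a n²/V² = 197.109/0.573317 − 101.541/0.633616 = 343.805 − 160.256 = 183.549 bar
Ratio = 183.549/247.625 = 0.7412

P_vdW / P_ideal ≈ 0.7412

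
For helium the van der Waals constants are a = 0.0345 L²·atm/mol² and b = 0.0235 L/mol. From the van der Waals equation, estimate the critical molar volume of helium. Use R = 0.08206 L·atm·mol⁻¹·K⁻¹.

For a van der Waals gas, V_m,c = 3b.
V_m,c = 3×0.0235 = 0.07050 L/mol

V_m,c ≈ 0.07050 L/mol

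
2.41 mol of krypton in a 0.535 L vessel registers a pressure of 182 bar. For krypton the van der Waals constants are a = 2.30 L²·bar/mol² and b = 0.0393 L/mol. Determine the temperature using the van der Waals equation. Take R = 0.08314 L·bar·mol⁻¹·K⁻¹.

T = (P + a n²/V²)(V − nb)/(nR)
P + a n²/V² = 182 + (2.30)(2.41)²/(0.535)² = 228.67 bar
V − nb = 0.535 − (2.41)(0.0393) = 0.44029 L
T = (228.67)(0.44029)/((2.41)(0.08314)) = 502.5 K

T ≈ 502.5 K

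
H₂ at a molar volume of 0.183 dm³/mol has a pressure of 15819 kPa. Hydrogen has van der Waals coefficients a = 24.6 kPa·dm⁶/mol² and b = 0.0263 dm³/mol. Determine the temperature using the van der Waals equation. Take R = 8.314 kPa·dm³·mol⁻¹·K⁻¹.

T ≈ 312.0 K

T = (P + a/V_m²)(V_m − b)/R
P + a/V_m² = 15819 + 24.6/(0.183)² = 16554 kPa
V_m − b = 0.183 − 0.0263 = 0.15670 dm³/mol
T = (16554)(0.15670)/8.314 = 312.0 K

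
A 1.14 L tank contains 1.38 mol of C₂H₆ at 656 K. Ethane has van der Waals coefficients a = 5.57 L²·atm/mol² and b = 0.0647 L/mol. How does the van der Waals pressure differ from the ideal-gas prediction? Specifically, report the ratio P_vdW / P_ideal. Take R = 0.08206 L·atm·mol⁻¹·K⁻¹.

Ideal: P_ideal = nRT/V = (1.38)(0.08206)(656)/1.14 = 65.1643 atm
vdW: P = nRT/(V − nb) − a n²/V² = 74.2873/1.05071 − 10.6075/1.29960 = 70.7020 − 8.16213 = 62.5399 atm
Ratio = 62.5399/65.1643 = 0.9597

P_vdW / P_ideal ≈ 0.9597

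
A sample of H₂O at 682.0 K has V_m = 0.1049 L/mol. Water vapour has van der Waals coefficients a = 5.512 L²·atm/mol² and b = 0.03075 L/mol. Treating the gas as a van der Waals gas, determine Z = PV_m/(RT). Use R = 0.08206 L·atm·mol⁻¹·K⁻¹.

P = RT/(V_m − b) − a/V_m² = (0.08206)(682.0)/(0.1049 − 0.03075) − 5.512/(0.1049)²
  = 55.965/0.074150 − 500.91 = 754.75 − 500.91 = 253.84 atm
Z = PV_m/(RT) = (253.84)(0.1049)/((0.08206)(682.0)) = 26.628/55.965 = 0.4758

Z ≈ 0.4758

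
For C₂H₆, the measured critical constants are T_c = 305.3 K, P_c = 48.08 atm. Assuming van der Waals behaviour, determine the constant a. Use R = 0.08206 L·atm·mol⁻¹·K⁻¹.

a ≈ 5.507 L²·atm/mol²

From T_c = 8a/(27Rb) and P_c = a/(27b²): a = 27 R² T_c²/(64 P_c).
a = 27×(0.08206)²×(305.3)²/(64×48.08) = 16947/3077.1 = 5.507 L²·atm/mol²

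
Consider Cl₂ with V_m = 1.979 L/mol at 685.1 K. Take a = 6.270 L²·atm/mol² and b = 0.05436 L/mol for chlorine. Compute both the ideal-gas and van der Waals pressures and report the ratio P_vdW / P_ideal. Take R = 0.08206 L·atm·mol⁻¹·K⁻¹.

Ideal: P_ideal = RT/V_m = (0.08206)(685.1)/1.979 = 28.4079 atm
vdW: P = RT/(V_m − b) − a/V_m² = 56.2193/1.92464 − 6.270/3.91644 = 29.2103 − 1.60094 = 27.6094 atm
Ratio = 27.6094/28.4079 = 0.9719

P_vdW / P_ideal ≈ 0.9719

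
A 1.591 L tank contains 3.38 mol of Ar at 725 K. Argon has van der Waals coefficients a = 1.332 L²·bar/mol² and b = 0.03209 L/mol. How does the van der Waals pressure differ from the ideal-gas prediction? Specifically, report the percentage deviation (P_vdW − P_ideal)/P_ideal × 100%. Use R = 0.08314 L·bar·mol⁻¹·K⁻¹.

Ideal: P_ideal = nRT/V = (3.38)(0.08314)(725)/1.591 = 128.054 bar
vdW: P = nRT/(V − nb) − a n²/V² = 203.735/1.48254 − 15.2173/2.53128 = 137.423 − 6.01170 = 131.411 bar
% deviation = (131.411 − 128.054)/128.054 × 100% = 2.62%

2.62 %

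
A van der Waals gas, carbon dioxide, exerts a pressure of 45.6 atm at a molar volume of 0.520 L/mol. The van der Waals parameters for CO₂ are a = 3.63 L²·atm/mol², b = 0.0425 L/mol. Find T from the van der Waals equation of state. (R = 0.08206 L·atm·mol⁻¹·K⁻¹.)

T = (P + a/V_m²)(V_m − b)/R
P + a/V_m² = 45.6 + 3.63/(0.520)² = 59.025 atm
V_m − b = 0.520 − 0.0425 = 0.47750 L/mol
T = (59.025)(0.47750)/0.08206 = 343.5 K

T ≈ 343.5 K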